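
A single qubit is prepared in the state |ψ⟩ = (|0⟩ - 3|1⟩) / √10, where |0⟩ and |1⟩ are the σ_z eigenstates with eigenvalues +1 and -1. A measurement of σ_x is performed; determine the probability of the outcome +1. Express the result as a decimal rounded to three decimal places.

|+x⟩ = (|0⟩ + |1⟩)/√2, so ⟨+x|ψ⟩ = (-2) / (√2·√10).
P = |-2|² / 20 = 4/20.

0.200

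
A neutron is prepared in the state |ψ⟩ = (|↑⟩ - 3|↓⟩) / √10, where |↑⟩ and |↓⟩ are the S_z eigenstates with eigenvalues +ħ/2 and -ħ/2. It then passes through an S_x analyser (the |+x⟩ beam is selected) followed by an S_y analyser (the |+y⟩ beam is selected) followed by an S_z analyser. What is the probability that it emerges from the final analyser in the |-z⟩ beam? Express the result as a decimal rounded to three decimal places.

0.050

First analyser (S_x): P(|+x⟩) = |⟨+x|ψ⟩|² = 4/20.
After stage 1 the state is |+x⟩; P(|+y⟩) = |⟨+y|+x⟩|² = 1/2.
After stage 2 the state is |+y⟩; P(|-z⟩) = |⟨-z|+y⟩|² = 1/2.
Joint probability = 4/20 × 1/2 × 1/2 = 0.050.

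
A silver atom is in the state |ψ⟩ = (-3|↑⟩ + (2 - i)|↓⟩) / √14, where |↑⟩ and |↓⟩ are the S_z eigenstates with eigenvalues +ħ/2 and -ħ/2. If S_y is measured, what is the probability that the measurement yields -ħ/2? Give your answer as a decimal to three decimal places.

0.286

|-y⟩ = (|↑⟩ - i|↓⟩)/√2, so ⟨-y|ψ⟩ = (-2 + 2i) / (√2·√14).
P = |-2 + 2i|² / 28 = 8/28.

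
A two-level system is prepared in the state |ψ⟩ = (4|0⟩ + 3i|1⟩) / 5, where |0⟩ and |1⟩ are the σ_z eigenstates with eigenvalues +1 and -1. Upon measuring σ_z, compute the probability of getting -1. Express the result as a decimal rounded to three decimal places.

The -1 outcome corresponds to |1⟩. Its amplitude in |ψ⟩ is 3i/5.
P = |3i|² / 25 = 9/25.

0.360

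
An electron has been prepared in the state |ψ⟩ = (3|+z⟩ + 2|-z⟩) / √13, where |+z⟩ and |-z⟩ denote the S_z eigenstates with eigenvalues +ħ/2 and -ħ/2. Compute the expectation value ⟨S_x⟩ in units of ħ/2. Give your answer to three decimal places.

0.923

⟨σ_x⟩ = 2 Re(a* b)/(|a|²+|b|²) with a = 3, b = 2.
a* b = 6, so ⟨σ_x⟩ = 12/13.
⟨S_x⟩ = (ħ/2)·⟨σ_x⟩.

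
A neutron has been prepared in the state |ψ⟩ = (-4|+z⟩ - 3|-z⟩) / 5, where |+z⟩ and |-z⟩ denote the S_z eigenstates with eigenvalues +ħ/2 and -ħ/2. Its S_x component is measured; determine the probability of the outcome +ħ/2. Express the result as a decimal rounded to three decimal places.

|+x⟩ = (|+z⟩ + |-z⟩)/√2, so ⟨+x|ψ⟩ = (-7) / (√2·5).
P = |-7|² / 50 = 49/50.

0.980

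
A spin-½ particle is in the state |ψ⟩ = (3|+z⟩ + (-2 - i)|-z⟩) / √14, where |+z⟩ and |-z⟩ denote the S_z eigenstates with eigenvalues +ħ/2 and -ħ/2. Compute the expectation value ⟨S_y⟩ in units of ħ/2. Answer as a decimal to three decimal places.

⟨σ_y⟩ = 2 Im(a* b)/(|a|²+|b|²) with a = 3, b = (-2 - i).
a* b = (-6 - 3i), so ⟨σ_y⟩ = -6/14.
⟨S_y⟩ = (ħ/2)·⟨σ_y⟩.

-0.429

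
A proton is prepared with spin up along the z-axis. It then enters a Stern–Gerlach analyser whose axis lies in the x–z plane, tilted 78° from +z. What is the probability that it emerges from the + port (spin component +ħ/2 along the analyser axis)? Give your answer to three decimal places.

For spin-½, the probability of finding spin-up along an axis at angle θ to the initial spin direction is cos²(θ/2); spin-down is sin²(θ/2).
θ = 78°, so P = cos²(39°) ≈ 0.604.

0.604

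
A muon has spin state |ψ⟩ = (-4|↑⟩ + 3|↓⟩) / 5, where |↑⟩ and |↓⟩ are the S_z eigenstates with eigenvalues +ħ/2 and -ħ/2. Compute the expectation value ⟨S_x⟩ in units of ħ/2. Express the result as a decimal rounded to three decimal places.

-0.960

⟨σ_x⟩ = 2 Re(a* b)/(|a|²+|b|²) with a = -4, b = 3.
a* b = -12, so ⟨σ_x⟩ = -24/25.
⟨S_x⟩ = (ħ/2)·⟨σ_x⟩.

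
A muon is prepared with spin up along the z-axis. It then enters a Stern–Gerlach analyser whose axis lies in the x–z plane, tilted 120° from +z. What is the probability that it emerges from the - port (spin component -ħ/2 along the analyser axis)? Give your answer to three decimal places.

For spin-½, the probability of finding spin-up along an axis at angle θ to the initial spin direction is cos²(θ/2); spin-down is sin²(θ/2).
θ = 120°, so P = sin²(60°) ≈ 0.750.

0.750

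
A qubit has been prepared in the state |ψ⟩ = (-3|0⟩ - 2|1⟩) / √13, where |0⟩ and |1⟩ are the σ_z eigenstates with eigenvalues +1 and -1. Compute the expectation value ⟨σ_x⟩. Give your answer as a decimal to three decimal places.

0.923

⟨σ_x⟩ = 2 Re(a* b)/(|a|²+|b|²) with a = -3, b = -2.
a* b = 6, so ⟨σ_x⟩ = 12/13.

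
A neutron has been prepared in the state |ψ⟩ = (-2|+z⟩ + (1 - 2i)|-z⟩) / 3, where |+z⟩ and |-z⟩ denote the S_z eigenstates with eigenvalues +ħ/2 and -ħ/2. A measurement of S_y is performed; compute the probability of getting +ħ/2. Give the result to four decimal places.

|+y⟩ = (|+z⟩ + i|-z⟩)/√2, so ⟨+y|ψ⟩ = (-4 - i) / (√2·3).
P = |-4 - i|² / 18 = 17/18.

0.9444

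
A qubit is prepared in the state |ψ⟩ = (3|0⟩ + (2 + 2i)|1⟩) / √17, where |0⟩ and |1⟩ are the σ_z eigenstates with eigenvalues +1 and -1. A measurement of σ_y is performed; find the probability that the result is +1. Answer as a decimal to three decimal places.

0.853

|+y⟩ = (|0⟩ + i|1⟩)/√2, so ⟨+y|ψ⟩ = (5 - 2i) / (√2·√17).
P = |5 - 2i|² / 34 = 29/34.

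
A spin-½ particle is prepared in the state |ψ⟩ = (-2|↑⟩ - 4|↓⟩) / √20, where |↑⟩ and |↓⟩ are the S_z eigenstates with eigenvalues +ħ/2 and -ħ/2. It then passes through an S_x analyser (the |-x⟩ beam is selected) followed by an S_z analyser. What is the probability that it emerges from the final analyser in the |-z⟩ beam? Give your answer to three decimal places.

First analyser (S_x): P(|-x⟩) = |⟨-x|ψ⟩|² = 4/40.
After stage 1 the state is |-x⟩; P(|-z⟩) = |⟨-z|-x⟩|² = 1/2.
Joint probability = 4/40 × 1/2 = 0.050.

0.050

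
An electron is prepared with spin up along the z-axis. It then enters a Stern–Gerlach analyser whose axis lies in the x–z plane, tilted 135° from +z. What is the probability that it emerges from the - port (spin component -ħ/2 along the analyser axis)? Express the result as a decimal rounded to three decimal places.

0.854

For spin-½, the probability of finding spin-up along an axis at angle θ to the initial spin direction is cos²(θ/2); spin-down is sin²(θ/2).
θ = 135°, so P = sin²(67.5°) ≈ 0.854.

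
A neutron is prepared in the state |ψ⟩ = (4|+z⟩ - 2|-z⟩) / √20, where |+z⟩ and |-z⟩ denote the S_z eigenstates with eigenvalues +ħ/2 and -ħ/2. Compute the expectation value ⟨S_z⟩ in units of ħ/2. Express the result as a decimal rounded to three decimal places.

⟨σ_z⟩ = |a|² - |b|² divided by |a|²+|b|², with a, b the |+z⟩, |-z⟩ amplitudes.
= (16 - 4)/20 = 12/20.
⟨S_z⟩ = (ħ/2)·⟨σ_z⟩.

0.600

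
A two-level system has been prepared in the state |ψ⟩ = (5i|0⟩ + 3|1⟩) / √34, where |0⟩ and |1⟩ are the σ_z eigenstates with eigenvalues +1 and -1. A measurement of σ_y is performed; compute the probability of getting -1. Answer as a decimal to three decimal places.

0.941

|-y⟩ = (|0⟩ - i|1⟩)/√2, so ⟨-y|ψ⟩ = (8i) / (√2·√34).
P = |8i|² / 68 = 64/68.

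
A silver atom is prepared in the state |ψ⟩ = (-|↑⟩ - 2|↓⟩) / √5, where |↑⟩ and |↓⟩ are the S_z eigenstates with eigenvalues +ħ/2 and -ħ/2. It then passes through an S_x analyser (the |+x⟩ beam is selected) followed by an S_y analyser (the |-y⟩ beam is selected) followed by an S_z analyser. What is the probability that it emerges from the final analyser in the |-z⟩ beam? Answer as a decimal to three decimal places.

First analyser (S_x): P(|+x⟩) = |⟨+x|ψ⟩|² = 9/10.
After stage 1 the state is |+x⟩; P(|-y⟩) = |⟨-y|+x⟩|² = 1/2.
After stage 2 the state is |-y⟩; P(|-z⟩) = |⟨-z|-y⟩|² = 1/2.
Joint probability = 9/10 × 1/2 × 1/2 = 0.225.

0.225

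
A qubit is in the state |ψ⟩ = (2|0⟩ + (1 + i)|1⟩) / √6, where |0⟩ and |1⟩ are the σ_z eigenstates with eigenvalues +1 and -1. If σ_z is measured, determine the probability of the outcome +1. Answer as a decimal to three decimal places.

The +1 outcome corresponds to |0⟩. Its amplitude in |ψ⟩ is 2/√6.
P = |2|² / 6 = 4/6.

0.667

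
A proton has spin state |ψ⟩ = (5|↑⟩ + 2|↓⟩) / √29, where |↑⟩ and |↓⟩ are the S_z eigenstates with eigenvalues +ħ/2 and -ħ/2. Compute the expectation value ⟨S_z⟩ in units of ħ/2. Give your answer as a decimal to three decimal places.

0.724

⟨σ_z⟩ = |a|² - |b|² divided by |a|²+|b|², with a, b the |↑⟩, |↓⟩ amplitudes.
= (25 - 4)/29 = 21/29.
⟨S_z⟩ = (ħ/2)·⟨σ_z⟩.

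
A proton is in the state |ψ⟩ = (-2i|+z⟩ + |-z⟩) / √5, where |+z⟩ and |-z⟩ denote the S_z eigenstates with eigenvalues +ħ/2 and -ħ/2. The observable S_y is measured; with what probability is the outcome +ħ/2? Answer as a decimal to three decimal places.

|+y⟩ = (|+z⟩ + i|-z⟩)/√2, so ⟨+y|ψ⟩ = (-3i) / (√2·√5).
P = |-3i|² / 10 = 9/10.

0.900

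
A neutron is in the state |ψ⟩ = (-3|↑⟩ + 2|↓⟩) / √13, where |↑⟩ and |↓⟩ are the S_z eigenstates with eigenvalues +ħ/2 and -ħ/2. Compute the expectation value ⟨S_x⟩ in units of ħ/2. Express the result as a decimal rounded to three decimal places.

-0.923

⟨σ_x⟩ = 2 Re(a* b)/(|a|²+|b|²) with a = -3, b = 2.
a* b = -6, so ⟨σ_x⟩ = -12/13.
⟨S_x⟩ = (ħ/2)·⟨σ_x⟩.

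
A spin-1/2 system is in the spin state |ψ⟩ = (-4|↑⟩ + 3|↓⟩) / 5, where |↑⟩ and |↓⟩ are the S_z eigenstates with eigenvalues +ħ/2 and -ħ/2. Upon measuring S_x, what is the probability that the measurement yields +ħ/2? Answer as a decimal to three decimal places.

0.020

|+x⟩ = (|↑⟩ + |↓⟩)/√2, so ⟨+x|ψ⟩ = (-1) / (√2·5).
P = |-1|² / 50 = 1/50.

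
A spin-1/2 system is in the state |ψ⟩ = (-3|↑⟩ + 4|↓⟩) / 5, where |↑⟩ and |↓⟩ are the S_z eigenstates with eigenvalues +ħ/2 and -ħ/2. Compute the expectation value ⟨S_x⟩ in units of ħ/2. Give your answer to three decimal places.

-0.960

⟨σ_x⟩ = 2 Re(a* b)/(|a|²+|b|²) with a = -3, b = 4.
a* b = -12, so ⟨σ_x⟩ = -24/25.
⟨S_x⟩ = (ħ/2)·⟨σ_x⟩.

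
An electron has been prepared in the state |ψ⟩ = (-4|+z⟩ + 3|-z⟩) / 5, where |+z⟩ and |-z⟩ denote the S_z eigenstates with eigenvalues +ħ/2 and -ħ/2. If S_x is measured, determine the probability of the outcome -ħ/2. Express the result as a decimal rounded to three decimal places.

|-x⟩ = (|+z⟩ - |-z⟩)/√2, so ⟨-x|ψ⟩ = (-7) / (√2·5).
P = |-7|² / 50 = 49/50.

0.980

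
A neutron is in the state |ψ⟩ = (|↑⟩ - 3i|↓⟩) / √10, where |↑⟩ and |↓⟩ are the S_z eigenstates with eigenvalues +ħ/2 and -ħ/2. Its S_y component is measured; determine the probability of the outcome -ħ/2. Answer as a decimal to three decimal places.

0.800

|-y⟩ = (|↑⟩ - i|↓⟩)/√2, so ⟨-y|ψ⟩ = (4) / (√2·√10).
P = |4|² / 20 = 16/20.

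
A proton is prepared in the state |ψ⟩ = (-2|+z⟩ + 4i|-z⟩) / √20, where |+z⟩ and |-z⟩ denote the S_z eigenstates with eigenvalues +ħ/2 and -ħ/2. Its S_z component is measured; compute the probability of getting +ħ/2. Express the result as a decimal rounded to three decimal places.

0.200

The +ħ/2 outcome corresponds to |+z⟩. Its amplitude in |ψ⟩ is -2/√20.
P = |-2|² / 20 = 4/20.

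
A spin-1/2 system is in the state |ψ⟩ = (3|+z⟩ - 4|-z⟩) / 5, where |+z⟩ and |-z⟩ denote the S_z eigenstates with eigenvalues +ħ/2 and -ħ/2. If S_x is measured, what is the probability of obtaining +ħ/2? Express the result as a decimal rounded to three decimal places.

0.020

|+x⟩ = (|+z⟩ + |-z⟩)/√2, so ⟨+x|ψ⟩ = (-1) / (√2·5).
P = |-1|² / 50 = 1/50.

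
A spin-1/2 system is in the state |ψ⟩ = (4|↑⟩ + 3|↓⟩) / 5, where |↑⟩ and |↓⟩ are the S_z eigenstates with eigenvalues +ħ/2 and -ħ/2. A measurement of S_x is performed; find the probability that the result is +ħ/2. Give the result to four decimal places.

|+x⟩ = (|↑⟩ + |↓⟩)/√2, so ⟨+x|ψ⟩ = (7) / (√2·5).
P = |7|² / 50 = 49/50.

0.9800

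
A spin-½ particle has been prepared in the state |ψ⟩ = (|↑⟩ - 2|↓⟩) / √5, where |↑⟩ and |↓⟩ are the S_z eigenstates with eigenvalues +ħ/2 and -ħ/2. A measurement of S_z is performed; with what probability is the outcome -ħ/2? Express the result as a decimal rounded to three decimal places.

0.800

The -ħ/2 outcome corresponds to |↓⟩. Its amplitude in |ψ⟩ is -2/√5.
P = |-2|² / 5 = 4/5.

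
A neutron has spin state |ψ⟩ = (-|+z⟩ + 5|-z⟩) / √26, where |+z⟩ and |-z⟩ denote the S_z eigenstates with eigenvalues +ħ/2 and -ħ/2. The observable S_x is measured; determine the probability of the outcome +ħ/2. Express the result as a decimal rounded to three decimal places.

0.308

|+x⟩ = (|+z⟩ + |-z⟩)/√2, so ⟨+x|ψ⟩ = (4) / (√2·√26).
P = |4|² / 52 = 16/52.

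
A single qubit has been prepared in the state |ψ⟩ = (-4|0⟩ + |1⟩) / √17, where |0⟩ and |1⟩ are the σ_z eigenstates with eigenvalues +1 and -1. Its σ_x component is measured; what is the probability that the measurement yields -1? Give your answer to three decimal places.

|-x⟩ = (|0⟩ - |1⟩)/√2, so ⟨-x|ψ⟩ = (-5) / (√2·√17).
P = |-5|² / 34 = 25/34.

0.735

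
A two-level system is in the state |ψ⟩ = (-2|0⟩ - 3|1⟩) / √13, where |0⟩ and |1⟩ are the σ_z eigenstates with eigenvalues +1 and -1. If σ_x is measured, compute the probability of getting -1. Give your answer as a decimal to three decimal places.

|-x⟩ = (|0⟩ - |1⟩)/√2, so ⟨-x|ψ⟩ = (1) / (√2·√13).
P = |1|² / 26 = 1/26.

0.038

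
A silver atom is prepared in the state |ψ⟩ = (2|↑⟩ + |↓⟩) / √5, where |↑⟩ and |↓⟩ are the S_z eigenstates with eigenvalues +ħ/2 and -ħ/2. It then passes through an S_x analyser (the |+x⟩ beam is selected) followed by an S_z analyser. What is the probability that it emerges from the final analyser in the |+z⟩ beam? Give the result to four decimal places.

First analyser (S_x): P(|+x⟩) = |⟨+x|ψ⟩|² = 9/10.
After stage 1 the state is |+x⟩; P(|+z⟩) = |⟨+z|+x⟩|² = 1/2.
Joint probability = 9/10 × 1/2 = 0.4500.

0.4500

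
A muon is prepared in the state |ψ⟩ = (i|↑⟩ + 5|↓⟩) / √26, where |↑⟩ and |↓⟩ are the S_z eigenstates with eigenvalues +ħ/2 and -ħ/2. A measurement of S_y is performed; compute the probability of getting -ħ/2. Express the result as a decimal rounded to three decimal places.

0.692

|-y⟩ = (|↑⟩ - i|↓⟩)/√2, so ⟨-y|ψ⟩ = (6i) / (√2·√26).
P = |6i|² / 52 = 36/52.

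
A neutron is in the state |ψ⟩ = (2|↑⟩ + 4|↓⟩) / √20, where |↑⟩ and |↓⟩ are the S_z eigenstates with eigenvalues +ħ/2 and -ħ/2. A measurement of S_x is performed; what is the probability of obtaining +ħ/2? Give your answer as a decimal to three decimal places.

0.900

|+x⟩ = (|↑⟩ + |↓⟩)/√2, so ⟨+x|ψ⟩ = (6) / (√2·√20).
P = |6|² / 40 = 36/40.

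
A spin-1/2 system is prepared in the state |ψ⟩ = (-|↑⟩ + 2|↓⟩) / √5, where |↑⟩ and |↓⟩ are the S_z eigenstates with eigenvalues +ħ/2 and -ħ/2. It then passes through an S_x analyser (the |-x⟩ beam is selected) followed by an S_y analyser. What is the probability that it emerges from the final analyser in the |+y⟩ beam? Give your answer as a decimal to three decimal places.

0.450

First analyser (S_x): P(|-x⟩) = |⟨-x|ψ⟩|² = 9/10.
After stage 1 the state is |-x⟩; P(|+y⟩) = |⟨+y|-x⟩|² = 1/2.
Joint probability = 9/10 × 1/2 = 0.450.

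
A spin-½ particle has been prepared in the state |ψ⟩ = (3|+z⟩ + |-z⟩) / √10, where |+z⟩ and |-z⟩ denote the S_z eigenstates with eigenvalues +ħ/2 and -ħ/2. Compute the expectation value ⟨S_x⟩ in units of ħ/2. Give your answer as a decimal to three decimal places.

⟨σ_x⟩ = 2 Re(a* b)/(|a|²+|b|²) with a = 3, b = 1.
a* b = 3, so ⟨σ_x⟩ = 6/10.
⟨S_x⟩ = (ħ/2)·⟨σ_x⟩.

0.600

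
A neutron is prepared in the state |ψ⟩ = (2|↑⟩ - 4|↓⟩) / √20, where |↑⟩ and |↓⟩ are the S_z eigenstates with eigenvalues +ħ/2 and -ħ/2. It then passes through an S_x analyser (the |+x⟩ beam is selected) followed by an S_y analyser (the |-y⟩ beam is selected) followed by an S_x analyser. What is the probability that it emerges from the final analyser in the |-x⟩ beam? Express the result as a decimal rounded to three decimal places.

0.025

First analyser (S_x): P(|+x⟩) = |⟨+x|ψ⟩|² = 4/40.
After stage 1 the state is |+x⟩; P(|-y⟩) = |⟨-y|+x⟩|² = 1/2.
After stage 2 the state is |-y⟩; P(|-x⟩) = |⟨-x|-y⟩|² = 1/2.
Joint probability = 4/40 × 1/2 × 1/2 = 0.025.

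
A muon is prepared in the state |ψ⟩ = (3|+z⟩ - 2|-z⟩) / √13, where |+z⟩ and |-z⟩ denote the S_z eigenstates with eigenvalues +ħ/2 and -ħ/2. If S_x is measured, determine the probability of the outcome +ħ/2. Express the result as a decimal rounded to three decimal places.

0.038

|+x⟩ = (|+z⟩ + |-z⟩)/√2, so ⟨+x|ψ⟩ = (1) / (√2·√13).
P = |1|² / 26 = 1/26.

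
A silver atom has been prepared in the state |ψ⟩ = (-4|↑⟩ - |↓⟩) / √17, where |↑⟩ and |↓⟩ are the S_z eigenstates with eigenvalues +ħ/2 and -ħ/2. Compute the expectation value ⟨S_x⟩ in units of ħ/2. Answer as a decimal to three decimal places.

⟨σ_x⟩ = 2 Re(a* b)/(|a|²+|b|²) with a = -4, b = -1.
a* b = 4, so ⟨σ_x⟩ = 8/17.
⟨S_x⟩ = (ħ/2)·⟨σ_x⟩.

0.471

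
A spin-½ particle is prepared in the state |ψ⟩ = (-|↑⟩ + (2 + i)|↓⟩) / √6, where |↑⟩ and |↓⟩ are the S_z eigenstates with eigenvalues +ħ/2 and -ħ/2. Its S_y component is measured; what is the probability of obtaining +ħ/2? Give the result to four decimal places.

0.3333

|+y⟩ = (|↑⟩ + i|↓⟩)/√2, so ⟨+y|ψ⟩ = (-2i) / (√2·√6).
P = |-2i|² / 12 = 4/12.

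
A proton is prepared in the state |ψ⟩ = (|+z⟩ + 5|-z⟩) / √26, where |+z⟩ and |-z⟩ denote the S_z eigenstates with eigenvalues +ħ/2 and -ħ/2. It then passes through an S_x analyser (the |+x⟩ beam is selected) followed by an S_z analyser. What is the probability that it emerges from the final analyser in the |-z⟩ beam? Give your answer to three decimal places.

First analyser (S_x): P(|+x⟩) = |⟨+x|ψ⟩|² = 36/52.
After stage 1 the state is |+x⟩; P(|-z⟩) = |⟨-z|+x⟩|² = 1/2.
Joint probability = 36/52 × 1/2 = 0.346.

0.346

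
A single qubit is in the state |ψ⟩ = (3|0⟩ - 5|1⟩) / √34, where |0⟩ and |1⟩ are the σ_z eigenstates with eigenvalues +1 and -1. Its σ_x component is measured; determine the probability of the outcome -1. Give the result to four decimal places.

0.9412

|-x⟩ = (|0⟩ - |1⟩)/√2, so ⟨-x|ψ⟩ = (8) / (√2·√34).
P = |8|² / 68 = 64/68.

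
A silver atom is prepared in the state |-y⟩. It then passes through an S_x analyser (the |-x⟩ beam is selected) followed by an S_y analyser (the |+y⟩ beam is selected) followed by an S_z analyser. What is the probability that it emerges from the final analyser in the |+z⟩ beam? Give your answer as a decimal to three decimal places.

0.125

First analyser (S_x): from |-y⟩, P(|-x⟩) = 1/2.
After stage 1 the state is |-x⟩; P(|+y⟩) = |⟨+y|-x⟩|² = 1/2.
After stage 2 the state is |+y⟩; P(|+z⟩) = |⟨+z|+y⟩|² = 1/2.
Joint probability = 1/2 × 1/2 × 1/2 = 0.125.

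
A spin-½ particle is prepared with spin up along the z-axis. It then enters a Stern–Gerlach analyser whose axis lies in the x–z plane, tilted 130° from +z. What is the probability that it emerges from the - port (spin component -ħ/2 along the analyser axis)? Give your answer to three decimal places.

For spin-½, the probability of finding spin-up along an axis at angle θ to the initial spin direction is cos²(θ/2); spin-down is sin²(θ/2).
θ = 130°, so P = sin²(65°) ≈ 0.821.

0.821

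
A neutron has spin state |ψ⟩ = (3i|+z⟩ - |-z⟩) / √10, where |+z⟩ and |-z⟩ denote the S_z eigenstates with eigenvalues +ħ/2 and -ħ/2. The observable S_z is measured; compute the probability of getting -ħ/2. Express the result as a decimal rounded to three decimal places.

0.100

The -ħ/2 outcome corresponds to |-z⟩. Its amplitude in |ψ⟩ is -1/√10.
P = |-1|² / 10 = 1/10.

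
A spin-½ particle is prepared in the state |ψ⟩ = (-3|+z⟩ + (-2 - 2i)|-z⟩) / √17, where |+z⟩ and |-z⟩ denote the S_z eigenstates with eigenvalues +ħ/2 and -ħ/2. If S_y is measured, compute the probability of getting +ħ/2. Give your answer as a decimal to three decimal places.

|+y⟩ = (|+z⟩ + i|-z⟩)/√2, so ⟨+y|ψ⟩ = (-5 + 2i) / (√2·√17).
P = |-5 + 2i|² / 34 = 29/34.

0.853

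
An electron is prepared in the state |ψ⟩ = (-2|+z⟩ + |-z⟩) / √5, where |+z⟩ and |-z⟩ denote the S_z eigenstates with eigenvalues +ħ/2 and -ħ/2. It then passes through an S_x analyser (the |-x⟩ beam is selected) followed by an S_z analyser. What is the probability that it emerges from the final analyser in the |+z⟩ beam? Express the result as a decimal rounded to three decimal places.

First analyser (S_x): P(|-x⟩) = |⟨-x|ψ⟩|² = 9/10.
After stage 1 the state is |-x⟩; P(|+z⟩) = |⟨+z|-x⟩|² = 1/2.
Joint probability = 9/10 × 1/2 = 0.450.

0.450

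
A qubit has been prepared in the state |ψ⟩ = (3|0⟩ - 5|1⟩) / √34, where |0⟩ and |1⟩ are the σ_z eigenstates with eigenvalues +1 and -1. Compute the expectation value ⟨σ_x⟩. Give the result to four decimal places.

-0.8824

⟨σ_x⟩ = 2 Re(a* b)/(|a|²+|b|²) with a = 3, b = -5.
a* b = -15, so ⟨σ_x⟩ = -30/34.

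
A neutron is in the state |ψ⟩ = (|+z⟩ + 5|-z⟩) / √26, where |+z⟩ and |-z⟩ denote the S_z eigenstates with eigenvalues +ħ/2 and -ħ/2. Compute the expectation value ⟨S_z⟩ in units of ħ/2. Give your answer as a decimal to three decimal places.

-0.923

⟨σ_z⟩ = |a|² - |b|² divided by |a|²+|b|², with a, b the |+z⟩, |-z⟩ amplitudes.
= (1 - 25)/26 = -24/26.
⟨S_z⟩ = (ħ/2)·⟨σ_z⟩.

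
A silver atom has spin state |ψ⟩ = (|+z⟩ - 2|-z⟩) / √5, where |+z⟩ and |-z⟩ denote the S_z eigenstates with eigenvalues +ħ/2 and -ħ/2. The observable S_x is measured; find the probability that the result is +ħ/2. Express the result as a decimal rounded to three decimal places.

0.100

|+x⟩ = (|+z⟩ + |-z⟩)/√2, so ⟨+x|ψ⟩ = (-1) / (√2·√5).
P = |-1|² / 10 = 1/10.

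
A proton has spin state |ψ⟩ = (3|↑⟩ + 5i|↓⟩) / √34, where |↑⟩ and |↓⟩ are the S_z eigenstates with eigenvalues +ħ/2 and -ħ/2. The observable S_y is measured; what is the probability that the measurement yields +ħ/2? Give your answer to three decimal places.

|+y⟩ = (|↑⟩ + i|↓⟩)/√2, so ⟨+y|ψ⟩ = (8) / (√2·√34).
P = |8|² / 68 = 64/68.

0.941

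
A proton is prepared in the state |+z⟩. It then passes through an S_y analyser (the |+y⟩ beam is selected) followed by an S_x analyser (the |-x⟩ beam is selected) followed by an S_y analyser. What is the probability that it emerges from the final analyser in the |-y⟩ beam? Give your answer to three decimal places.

0.125

First analyser (S_y): from |+z⟩, P(|+y⟩) = 1/2.
After stage 1 the state is |+y⟩; P(|-x⟩) = |⟨-x|+y⟩|² = 1/2.
After stage 2 the state is |-x⟩; P(|-y⟩) = |⟨-y|-x⟩|² = 1/2.
Joint probability = 1/2 × 1/2 × 1/2 = 0.125.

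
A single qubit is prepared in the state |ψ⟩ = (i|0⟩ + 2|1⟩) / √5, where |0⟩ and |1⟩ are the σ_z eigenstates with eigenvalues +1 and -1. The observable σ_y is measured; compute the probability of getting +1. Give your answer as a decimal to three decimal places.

0.100

|+y⟩ = (|0⟩ + i|1⟩)/√2, so ⟨+y|ψ⟩ = (-i) / (√2·√5).
P = |-i|² / 10 = 1/10.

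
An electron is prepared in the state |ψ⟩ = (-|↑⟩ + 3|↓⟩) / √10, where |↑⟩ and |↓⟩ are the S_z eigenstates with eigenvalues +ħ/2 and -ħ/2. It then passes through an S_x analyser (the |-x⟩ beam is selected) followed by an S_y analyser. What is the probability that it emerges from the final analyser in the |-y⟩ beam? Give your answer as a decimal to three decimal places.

First analyser (S_x): P(|-x⟩) = |⟨-x|ψ⟩|² = 16/20.
After stage 1 the state is |-x⟩; P(|-y⟩) = |⟨-y|-x⟩|² = 1/2.
Joint probability = 16/20 × 1/2 = 0.400.

0.400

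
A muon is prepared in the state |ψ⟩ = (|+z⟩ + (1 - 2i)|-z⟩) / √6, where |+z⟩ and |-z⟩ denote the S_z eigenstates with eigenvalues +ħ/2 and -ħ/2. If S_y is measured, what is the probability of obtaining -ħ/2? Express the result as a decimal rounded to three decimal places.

0.833

|-y⟩ = (|+z⟩ - i|-z⟩)/√2, so ⟨-y|ψ⟩ = (3 + i) / (√2·√6).
P = |3 + i|² / 12 = 10/12.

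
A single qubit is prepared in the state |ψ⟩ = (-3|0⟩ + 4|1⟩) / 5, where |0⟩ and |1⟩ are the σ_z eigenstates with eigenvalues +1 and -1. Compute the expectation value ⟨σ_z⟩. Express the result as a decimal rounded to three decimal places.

⟨σ_z⟩ = |a|² - |b|² divided by |a|²+|b|², with a, b the |0⟩, |1⟩ amplitudes.
= (9 - 16)/25 = -7/25.

-0.280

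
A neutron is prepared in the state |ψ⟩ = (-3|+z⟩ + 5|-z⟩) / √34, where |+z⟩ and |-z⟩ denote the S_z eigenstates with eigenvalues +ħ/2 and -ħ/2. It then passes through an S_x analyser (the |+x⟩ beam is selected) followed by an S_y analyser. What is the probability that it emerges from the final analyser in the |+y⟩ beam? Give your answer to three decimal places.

0.029

First analyser (S_x): P(|+x⟩) = |⟨+x|ψ⟩|² = 4/68.
After stage 1 the state is |+x⟩; P(|+y⟩) = |⟨+y|+x⟩|² = 1/2.
Joint probability = 4/68 × 1/2 = 0.029.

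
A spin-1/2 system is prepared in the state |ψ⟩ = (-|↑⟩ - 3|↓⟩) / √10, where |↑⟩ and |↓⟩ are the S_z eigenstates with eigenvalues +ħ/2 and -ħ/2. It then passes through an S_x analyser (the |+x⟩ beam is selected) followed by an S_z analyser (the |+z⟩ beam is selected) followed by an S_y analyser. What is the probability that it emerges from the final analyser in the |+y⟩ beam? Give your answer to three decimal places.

0.200

First analyser (S_x): P(|+x⟩) = |⟨+x|ψ⟩|² = 16/20.
After stage 1 the state is |+x⟩; P(|+z⟩) = |⟨+z|+x⟩|² = 1/2.
After stage 2 the state is |+z⟩; P(|+y⟩) = |⟨+y|+z⟩|² = 1/2.
Joint probability = 16/20 × 1/2 × 1/2 = 0.200.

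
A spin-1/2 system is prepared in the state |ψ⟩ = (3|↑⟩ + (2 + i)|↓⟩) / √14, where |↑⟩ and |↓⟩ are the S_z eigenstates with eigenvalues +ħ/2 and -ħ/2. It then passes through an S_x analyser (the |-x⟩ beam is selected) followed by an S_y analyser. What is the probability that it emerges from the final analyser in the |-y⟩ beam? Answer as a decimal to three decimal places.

0.036

First analyser (S_x): P(|-x⟩) = |⟨-x|ψ⟩|² = 2/28.
After stage 1 the state is |-x⟩; P(|-y⟩) = |⟨-y|-x⟩|² = 1/2.
Joint probability = 2/28 × 1/2 = 0.036.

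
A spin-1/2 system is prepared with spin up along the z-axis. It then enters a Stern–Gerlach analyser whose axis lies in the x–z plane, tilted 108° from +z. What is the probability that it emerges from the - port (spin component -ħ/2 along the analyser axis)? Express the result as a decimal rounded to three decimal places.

0.655

For spin-½, the probability of finding spin-up along an axis at angle θ to the initial spin direction is cos²(θ/2); spin-down is sin²(θ/2).
θ = 108°, so P = sin²(54°) ≈ 0.655.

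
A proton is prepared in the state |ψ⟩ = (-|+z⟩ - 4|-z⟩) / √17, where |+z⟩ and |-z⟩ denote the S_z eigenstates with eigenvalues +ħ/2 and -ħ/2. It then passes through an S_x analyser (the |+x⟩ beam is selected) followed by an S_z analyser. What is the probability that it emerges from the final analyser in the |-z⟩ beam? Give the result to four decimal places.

0.3676

First analyser (S_x): P(|+x⟩) = |⟨+x|ψ⟩|² = 25/34.
After stage 1 the state is |+x⟩; P(|-z⟩) = |⟨-z|+x⟩|² = 1/2.
Joint probability = 25/34 × 1/2 = 0.3676.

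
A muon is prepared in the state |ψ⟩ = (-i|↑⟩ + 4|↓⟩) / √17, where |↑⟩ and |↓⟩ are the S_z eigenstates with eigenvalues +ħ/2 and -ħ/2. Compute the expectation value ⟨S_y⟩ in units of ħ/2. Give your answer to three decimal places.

0.471

⟨σ_y⟩ = 2 Im(a* b)/(|a|²+|b|²) with a = -i, b = 4.
a* b = 4i, so ⟨σ_y⟩ = 8/17.
⟨S_y⟩ = (ħ/2)·⟨σ_y⟩.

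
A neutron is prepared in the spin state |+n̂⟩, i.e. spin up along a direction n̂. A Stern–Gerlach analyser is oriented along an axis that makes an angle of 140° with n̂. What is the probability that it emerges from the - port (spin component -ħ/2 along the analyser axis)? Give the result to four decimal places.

For spin-½, the probability of finding spin-up along an axis at angle θ to the initial spin direction is cos²(θ/2); spin-down is sin²(θ/2).
θ = 140°, so P = sin²(70°) ≈ 0.8830.

0.8830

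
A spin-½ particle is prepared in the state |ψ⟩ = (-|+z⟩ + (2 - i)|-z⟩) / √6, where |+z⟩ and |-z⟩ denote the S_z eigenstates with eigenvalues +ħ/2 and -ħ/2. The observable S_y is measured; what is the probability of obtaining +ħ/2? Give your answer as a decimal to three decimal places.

0.667

|+y⟩ = (|+z⟩ + i|-z⟩)/√2, so ⟨+y|ψ⟩ = (-2 - 2i) / (√2·√6).
P = |-2 - 2i|² / 12 = 8/12.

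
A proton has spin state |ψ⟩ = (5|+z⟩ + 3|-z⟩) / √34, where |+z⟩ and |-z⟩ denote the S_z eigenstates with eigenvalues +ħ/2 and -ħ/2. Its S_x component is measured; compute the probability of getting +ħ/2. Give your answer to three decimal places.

|+x⟩ = (|+z⟩ + |-z⟩)/√2, so ⟨+x|ψ⟩ = (8) / (√2·√34).
P = |8|² / 68 = 64/68.

0.941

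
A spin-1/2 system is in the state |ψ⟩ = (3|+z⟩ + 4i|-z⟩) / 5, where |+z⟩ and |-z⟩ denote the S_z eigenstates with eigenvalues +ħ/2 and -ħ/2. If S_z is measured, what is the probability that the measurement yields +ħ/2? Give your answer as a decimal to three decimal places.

0.360

The +ħ/2 outcome corresponds to |+z⟩. Its amplitude in |ψ⟩ is 3/5.
P = |3|² / 25 = 9/25.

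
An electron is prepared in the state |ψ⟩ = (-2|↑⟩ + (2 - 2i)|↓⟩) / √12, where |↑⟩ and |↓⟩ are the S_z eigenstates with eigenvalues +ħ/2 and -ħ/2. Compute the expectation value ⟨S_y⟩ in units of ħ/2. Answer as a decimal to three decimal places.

0.667

⟨σ_y⟩ = 2 Im(a* b)/(|a|²+|b|²) with a = -2, b = (2 - 2i).
a* b = (-4 + 4i), so ⟨σ_y⟩ = 8/12.
⟨S_y⟩ = (ħ/2)·⟨σ_y⟩.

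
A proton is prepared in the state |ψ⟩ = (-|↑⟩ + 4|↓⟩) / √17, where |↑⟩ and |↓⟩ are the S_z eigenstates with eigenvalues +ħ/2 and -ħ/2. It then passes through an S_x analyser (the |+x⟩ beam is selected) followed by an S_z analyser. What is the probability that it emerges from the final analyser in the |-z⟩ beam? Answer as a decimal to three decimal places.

0.132

First analyser (S_x): P(|+x⟩) = |⟨+x|ψ⟩|² = 9/34.
After stage 1 the state is |+x⟩; P(|-z⟩) = |⟨-z|+x⟩|² = 1/2.
Joint probability = 9/34 × 1/2 = 0.132.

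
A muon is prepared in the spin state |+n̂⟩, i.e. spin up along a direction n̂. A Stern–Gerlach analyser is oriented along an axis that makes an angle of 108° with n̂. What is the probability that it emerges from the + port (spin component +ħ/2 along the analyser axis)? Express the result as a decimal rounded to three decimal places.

0.345

For spin-½, the probability of finding spin-up along an axis at angle θ to the initial spin direction is cos²(θ/2); spin-down is sin²(θ/2).
θ = 108°, so P = cos²(54°) ≈ 0.345.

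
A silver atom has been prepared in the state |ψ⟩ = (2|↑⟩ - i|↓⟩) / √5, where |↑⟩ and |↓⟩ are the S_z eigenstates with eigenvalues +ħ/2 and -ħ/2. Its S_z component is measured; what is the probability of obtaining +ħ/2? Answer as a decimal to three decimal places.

0.800

The +ħ/2 outcome corresponds to |↑⟩. Its amplitude in |ψ⟩ is 2/√5.
P = |2|² / 5 = 4/5.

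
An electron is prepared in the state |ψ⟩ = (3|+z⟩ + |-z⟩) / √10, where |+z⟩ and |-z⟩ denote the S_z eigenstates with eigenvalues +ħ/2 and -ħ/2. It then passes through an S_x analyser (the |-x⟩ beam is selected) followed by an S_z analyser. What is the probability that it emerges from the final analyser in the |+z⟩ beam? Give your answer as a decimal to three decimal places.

First analyser (S_x): P(|-x⟩) = |⟨-x|ψ⟩|² = 4/20.
After stage 1 the state is |-x⟩; P(|+z⟩) = |⟨+z|-x⟩|² = 1/2.
Joint probability = 4/20 × 1/2 = 0.100.

0.100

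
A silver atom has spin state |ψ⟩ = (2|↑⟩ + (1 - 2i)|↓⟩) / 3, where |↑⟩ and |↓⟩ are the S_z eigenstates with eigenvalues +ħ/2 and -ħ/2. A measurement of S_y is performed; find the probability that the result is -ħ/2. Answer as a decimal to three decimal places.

|-y⟩ = (|↑⟩ - i|↓⟩)/√2, so ⟨-y|ψ⟩ = (4 + i) / (√2·3).
P = |4 + i|² / 18 = 17/18.

0.944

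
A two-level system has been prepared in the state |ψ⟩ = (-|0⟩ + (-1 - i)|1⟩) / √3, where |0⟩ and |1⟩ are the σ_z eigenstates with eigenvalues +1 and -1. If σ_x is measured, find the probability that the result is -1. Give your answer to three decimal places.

0.167

|-x⟩ = (|0⟩ - |1⟩)/√2, so ⟨-x|ψ⟩ = (i) / (√2·√3).
P = |i|² / 6 = 1/6.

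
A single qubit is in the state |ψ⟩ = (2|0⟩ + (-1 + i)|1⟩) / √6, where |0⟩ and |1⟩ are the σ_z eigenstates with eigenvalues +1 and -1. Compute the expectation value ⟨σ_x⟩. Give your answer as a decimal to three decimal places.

-0.667

⟨σ_x⟩ = 2 Re(a* b)/(|a|²+|b|²) with a = 2, b = (-1 + i).
a* b = (-2 + 2i), so ⟨σ_x⟩ = -4/6.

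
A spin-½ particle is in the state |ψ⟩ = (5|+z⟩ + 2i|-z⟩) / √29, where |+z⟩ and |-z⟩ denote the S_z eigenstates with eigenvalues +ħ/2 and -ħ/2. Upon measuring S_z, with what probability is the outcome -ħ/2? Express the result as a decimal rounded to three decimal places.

The -ħ/2 outcome corresponds to |-z⟩. Its amplitude in |ψ⟩ is 2i/√29.
P = |2i|² / 29 = 4/29.

0.138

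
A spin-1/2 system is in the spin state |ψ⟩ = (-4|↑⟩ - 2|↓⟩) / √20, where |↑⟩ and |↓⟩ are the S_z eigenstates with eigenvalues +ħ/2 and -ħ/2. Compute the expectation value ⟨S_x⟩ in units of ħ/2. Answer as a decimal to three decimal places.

0.800

⟨σ_x⟩ = 2 Re(a* b)/(|a|²+|b|²) with a = -4, b = -2.
a* b = 8, so ⟨σ_x⟩ = 16/20.
⟨S_x⟩ = (ħ/2)·⟨σ_x⟩.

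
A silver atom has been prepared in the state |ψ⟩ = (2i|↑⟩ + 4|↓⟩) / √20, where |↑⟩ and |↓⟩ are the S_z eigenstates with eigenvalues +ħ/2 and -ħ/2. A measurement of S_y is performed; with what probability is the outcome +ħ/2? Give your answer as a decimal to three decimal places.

0.100

|+y⟩ = (|↑⟩ + i|↓⟩)/√2, so ⟨+y|ψ⟩ = (-2i) / (√2·√20).
P = |-2i|² / 40 = 4/40.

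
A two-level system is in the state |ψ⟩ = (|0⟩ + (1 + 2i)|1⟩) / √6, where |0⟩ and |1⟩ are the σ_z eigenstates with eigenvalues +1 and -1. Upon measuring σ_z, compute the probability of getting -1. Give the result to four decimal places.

0.8333

The -1 outcome corresponds to |1⟩. Its amplitude in |ψ⟩ is (1 + 2i)/√6.
P = |1 + 2i|² / 6 = 5/6.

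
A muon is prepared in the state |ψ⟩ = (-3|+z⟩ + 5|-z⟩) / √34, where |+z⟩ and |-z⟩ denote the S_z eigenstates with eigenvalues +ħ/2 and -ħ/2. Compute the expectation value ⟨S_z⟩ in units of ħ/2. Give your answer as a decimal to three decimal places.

-0.471

⟨σ_z⟩ = |a|² - |b|² divided by |a|²+|b|², with a, b the |+z⟩, |-z⟩ amplitudes.
= (9 - 25)/34 = -16/34.
⟨S_z⟩ = (ħ/2)·⟨σ_z⟩.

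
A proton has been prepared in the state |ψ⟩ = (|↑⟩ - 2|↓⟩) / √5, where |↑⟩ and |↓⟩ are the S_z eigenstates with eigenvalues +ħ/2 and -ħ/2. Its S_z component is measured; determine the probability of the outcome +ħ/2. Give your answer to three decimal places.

0.200

The +ħ/2 outcome corresponds to |↑⟩. Its amplitude in |ψ⟩ is 1/√5.
P = |1|² / 5 = 1/5.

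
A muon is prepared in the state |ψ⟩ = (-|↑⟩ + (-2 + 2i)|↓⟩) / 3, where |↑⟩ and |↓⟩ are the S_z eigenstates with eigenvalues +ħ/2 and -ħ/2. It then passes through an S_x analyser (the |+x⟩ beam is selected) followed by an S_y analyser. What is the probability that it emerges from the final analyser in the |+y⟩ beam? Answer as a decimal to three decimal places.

0.361

First analyser (S_x): P(|+x⟩) = |⟨+x|ψ⟩|² = 13/18.
After stage 1 the state is |+x⟩; P(|+y⟩) = |⟨+y|+x⟩|² = 1/2.
Joint probability = 13/18 × 1/2 = 0.361.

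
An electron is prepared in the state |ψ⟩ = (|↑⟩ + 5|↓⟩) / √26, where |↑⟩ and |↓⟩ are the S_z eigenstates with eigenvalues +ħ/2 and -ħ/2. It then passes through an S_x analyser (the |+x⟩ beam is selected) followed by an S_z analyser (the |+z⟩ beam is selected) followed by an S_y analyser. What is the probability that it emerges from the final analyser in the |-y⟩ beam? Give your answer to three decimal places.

0.173

First analyser (S_x): P(|+x⟩) = |⟨+x|ψ⟩|² = 36/52.
After stage 1 the state is |+x⟩; P(|+z⟩) = |⟨+z|+x⟩|² = 1/2.
After stage 2 the state is |+z⟩; P(|-y⟩) = |⟨-y|+z⟩|² = 1/2.
Joint probability = 36/52 × 1/2 × 1/2 = 0.173.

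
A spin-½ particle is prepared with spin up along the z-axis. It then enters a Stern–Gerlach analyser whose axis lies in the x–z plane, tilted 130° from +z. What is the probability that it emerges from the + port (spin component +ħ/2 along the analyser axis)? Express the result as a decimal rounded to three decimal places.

0.179

For spin-½, the probability of finding spin-up along an axis at angle θ to the initial spin direction is cos²(θ/2); spin-down is sin²(θ/2).
θ = 130°, so P = cos²(65°) ≈ 0.179.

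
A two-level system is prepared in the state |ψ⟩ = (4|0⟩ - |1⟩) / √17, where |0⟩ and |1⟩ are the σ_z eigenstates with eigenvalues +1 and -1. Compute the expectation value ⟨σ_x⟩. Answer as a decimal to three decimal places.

-0.471

⟨σ_x⟩ = 2 Re(a* b)/(|a|²+|b|²) with a = 4, b = -1.
a* b = -4, so ⟨σ_x⟩ = -8/17.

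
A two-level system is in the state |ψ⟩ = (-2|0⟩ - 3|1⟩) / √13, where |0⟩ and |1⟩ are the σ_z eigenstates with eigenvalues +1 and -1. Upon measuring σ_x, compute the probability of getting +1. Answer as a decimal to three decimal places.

|+x⟩ = (|0⟩ + |1⟩)/√2, so ⟨+x|ψ⟩ = (-5) / (√2·√13).
P = |-5|² / 26 = 25/26.

0.962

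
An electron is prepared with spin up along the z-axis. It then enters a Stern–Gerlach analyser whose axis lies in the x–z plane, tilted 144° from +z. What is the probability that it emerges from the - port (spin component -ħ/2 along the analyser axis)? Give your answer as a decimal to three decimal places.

For spin-½, the probability of finding spin-up along an axis at angle θ to the initial spin direction is cos²(θ/2); spin-down is sin²(θ/2).
θ = 144°, so P = sin²(72°) ≈ 0.905.

0.905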